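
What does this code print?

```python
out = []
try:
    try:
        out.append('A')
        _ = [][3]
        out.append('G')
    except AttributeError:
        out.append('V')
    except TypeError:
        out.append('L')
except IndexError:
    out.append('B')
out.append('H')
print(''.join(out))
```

Execution trace: 'A' (inner try body) → 'B' (outer except IndexError) → 'H' (after the try/except). Output: ABH

Answer: ABH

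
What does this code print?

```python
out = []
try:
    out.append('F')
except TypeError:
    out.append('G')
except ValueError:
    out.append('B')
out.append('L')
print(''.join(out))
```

Execution trace: 'F' (try body, no exception) → 'L' (after the try/except). Output: FL

Answer: FL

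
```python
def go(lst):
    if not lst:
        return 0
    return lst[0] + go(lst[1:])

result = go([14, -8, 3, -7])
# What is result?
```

14 + (-8) + 3 + (-7) + 0 = 2

Answer: 2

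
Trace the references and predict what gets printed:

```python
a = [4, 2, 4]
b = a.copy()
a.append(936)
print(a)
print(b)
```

Key concept: list.copy() creates independent copy.
Step by step:
`a = [4, 2, 4]` → a = [4, 2, 4]
`b = a.copy()` → b = [4, 2, 4]
`a.append(936)` → a = [4, 2, 4, 936]
`print(a)` → prints [4, 2, 4, 936]
`print(b)` → prints [4, 2, 4]

Answer:
[4, 2, 4, 936]
[4, 2, 4]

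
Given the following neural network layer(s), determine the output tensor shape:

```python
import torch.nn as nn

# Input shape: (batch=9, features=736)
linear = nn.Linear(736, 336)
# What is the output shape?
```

Input: (9, 736) -> Output: (9, 336)

Answer: (9, 336)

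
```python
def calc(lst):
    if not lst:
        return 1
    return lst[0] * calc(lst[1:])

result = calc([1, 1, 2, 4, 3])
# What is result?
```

Product over [1, 1, 2, 4, 3] = 1 * 1 * 2 * 4 * 3 = 24

Answer: 24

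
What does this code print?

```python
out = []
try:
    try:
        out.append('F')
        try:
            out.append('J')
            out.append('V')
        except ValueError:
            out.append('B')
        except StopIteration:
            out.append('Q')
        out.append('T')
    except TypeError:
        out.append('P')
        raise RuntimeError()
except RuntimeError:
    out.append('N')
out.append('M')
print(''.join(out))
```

Execution trace: 'F' (try body) → 'J' (inner try body) → 'V' (inner try body, no exception) → 'T' (try body, no exception) → 'M' (after the try/except). Output: FJVTM

Answer: FJVTM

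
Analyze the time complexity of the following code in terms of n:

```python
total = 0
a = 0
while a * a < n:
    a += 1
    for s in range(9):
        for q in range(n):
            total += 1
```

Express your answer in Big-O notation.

Each loop level contributes: √n × 1 × n. Multiplying the contributions gives O(n√n).

Answer: O(n√n)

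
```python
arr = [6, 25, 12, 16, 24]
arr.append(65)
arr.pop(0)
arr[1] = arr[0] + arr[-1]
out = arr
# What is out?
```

Trace:
`arr = [6, 25, 12, 16, 24]` → arr = [6, 25, 12, 16, 24]
`arr.append(65)` → arr = [6, 25, 12, 16, 24, 65]
`arr.pop(0)` → arr = [25, 12, 16, 24, 65]
`arr[1] = arr[0] + arr[-1]` → arr = [25, 90, 16, 24, 65]
`out = arr` → out = [25, 90, 16, 24, 65]
So out = [25, 90, 16, 24, 65]

Answer: [25, 90, 16, 24, 65]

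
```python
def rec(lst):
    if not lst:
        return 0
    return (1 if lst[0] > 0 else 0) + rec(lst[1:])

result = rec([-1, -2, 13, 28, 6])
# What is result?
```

Count of positive elements in [-1, -2, 13, 28, 6] = 3

Answer: 3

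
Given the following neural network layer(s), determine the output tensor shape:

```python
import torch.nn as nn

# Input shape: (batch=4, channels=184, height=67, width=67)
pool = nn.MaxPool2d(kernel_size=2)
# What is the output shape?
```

Input: (4, 184, 67, 67) -> Output: (4, 184, 33, 33)

Answer: (4, 184, 33, 33)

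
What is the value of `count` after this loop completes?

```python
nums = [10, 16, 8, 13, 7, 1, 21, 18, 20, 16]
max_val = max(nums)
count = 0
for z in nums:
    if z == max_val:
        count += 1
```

Count of max value 21 in [10, 16, 8, 13, 7, 1, 21, 18, 20, 16]
`count` takes the values: 0 → 1

Answer: 1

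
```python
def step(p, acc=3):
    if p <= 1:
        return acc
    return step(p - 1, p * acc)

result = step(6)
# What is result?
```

Accumulator trace (n, acc): (6, 3) -> (5, 18) -> (4, 90) -> (3, 360) -> (2, 1080) -> (1, 2160) -> return 2160

Answer: 2160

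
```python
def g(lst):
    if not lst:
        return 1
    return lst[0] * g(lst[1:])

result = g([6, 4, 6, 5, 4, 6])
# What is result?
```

Product over [6, 4, 6, 5, 4, 6] = 6 * 4 * 6 * 5 * 4 * 6 = 17280

Answer: 17280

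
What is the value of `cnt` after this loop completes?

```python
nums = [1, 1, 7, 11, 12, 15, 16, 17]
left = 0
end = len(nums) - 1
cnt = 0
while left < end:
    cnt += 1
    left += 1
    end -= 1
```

Iterations until pointers meet (list length 8)
`cnt` takes the values: 0 → 1 → 2 → 3 → 4

Answer: 4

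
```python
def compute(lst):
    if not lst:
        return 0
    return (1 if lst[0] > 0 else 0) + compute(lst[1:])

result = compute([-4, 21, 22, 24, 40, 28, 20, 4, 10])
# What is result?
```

Count of positive elements in [-4, 21, 22, 24, 40, 28, 20, 4, 10] = 8

Answer: 8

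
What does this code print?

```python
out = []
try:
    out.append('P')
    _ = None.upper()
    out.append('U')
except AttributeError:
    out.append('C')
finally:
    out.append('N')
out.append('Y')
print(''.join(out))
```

Execution trace: 'P' (try body) → 'C' (except AttributeError) → 'N' (finally) → 'Y' (after the try/except). Output: PCNY

Answer: PCNY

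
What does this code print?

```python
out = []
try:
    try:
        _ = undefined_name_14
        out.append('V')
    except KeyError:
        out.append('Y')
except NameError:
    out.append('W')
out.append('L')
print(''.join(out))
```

Execution trace: 'W' (outer except NameError) → 'L' (after the try/except). Output: WL

Answer: WL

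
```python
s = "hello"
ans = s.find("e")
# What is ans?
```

Trace:
`s = "hello"` → s = 'hello'
`ans = s.find("e")` → ans = 1
So ans = 1

Answer: 1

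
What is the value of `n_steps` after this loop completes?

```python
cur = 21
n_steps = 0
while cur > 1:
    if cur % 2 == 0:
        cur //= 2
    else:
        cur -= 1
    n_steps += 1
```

Steps to reduce 21 to 1
`n_steps` takes the values: 0 → 1 → 2 → 3 → 4 → 5 → 6

Answer: 6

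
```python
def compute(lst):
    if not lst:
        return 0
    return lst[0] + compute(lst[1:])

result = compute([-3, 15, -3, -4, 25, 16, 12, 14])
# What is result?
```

(-3) + 15 + (-3) + (-4) + 25 + 16 + 12 + 14 + 0 = 72

Answer: 72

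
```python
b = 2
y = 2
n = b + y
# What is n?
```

Trace:
`b = 2` → b = 2
`y = 2` → y = 2
`n = b + y` → n = 4
So n = 4

Answer: 4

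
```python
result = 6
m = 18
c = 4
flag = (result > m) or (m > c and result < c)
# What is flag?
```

Trace:
`result = 6` → result = 6
`m = 18` → m = 18
`c = 4` → c = 4
`flag = (result > m) or (m > c and result < c)` → flag = False
So flag = False

Answer: False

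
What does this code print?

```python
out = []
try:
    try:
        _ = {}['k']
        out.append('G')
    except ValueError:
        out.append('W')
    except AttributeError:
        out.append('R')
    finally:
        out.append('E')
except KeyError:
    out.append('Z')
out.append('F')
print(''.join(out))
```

Execution trace: 'E' (finally) → 'Z' (outer except KeyError) → 'F' (after the try/except). Output: EZF

Answer: EZF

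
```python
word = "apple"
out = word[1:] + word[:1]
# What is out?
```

Trace:
`word = "apple"` → word = 'apple'
`out = word[1:] + word[:1]` → out = 'pplea'
So out = 'pplea'

Answer: 'pplea'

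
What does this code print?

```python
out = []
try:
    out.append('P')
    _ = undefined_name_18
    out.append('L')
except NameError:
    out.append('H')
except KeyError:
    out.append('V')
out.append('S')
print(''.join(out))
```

Execution trace: 'P' (try body) → 'H' (except NameError) → 'S' (after the try/except). Output: PHS

Answer: PHS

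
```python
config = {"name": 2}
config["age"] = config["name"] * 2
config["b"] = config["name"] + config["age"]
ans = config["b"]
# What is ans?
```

Trace:
`config = {"name": 2}` → config = {'name': 2}
`config["age"] = config["name"] * 2` → config = {'name': 2, 'age': 4}
`config["b"] = config["name"] + config["age"]` → config = {'name': 2, 'age': 4, 'b': 6}
`ans = config["b"]` → ans = 6
So ans = 6

Answer: 6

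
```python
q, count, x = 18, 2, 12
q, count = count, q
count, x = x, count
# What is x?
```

Trace:
`q, count, x = 18, 2, 12` → q = 18; count = 2; x = 12
`q, count = count, q` → q = 2; count = 18
`count, x = x, count` → count = 12; x = 18
So x = 18

Answer: 18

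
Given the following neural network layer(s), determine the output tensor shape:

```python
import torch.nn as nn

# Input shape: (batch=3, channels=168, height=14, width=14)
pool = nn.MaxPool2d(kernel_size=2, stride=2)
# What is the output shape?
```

Input: (3, 168, 14, 14) -> Output: (3, 168, 7, 7)

Answer: (3, 168, 7, 7)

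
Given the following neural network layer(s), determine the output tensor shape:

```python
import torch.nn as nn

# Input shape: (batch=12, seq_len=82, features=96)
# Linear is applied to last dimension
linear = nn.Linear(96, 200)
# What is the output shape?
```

Input: (12, 82, 96) -> Output: (12, 82, 200)

Answer: (12, 82, 200)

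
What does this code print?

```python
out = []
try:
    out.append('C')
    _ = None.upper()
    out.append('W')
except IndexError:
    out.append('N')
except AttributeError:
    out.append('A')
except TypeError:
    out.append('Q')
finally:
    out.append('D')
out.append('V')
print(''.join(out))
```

Execution trace: 'C' (try body) → 'A' (except AttributeError) → 'D' (finally) → 'V' (after the try/except). Output: CADV

Answer: CADV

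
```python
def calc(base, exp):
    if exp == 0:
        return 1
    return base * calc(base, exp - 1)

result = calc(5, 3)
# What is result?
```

calc(5, 3) = 5 * 5 * 5 = 125

Answer: 125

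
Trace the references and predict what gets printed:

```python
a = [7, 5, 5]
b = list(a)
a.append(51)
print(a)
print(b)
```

Key concept: list() constructor creates copy.
Step by step:
`a = [7, 5, 5]` → a = [7, 5, 5]
`b = list(a)` → b = [7, 5, 5]
`a.append(51)` → a = [7, 5, 5, 51]
`print(a)` → prints [7, 5, 5, 51]
`print(b)` → prints [7, 5, 5]

Answer:
[7, 5, 5, 51]
[7, 5, 5]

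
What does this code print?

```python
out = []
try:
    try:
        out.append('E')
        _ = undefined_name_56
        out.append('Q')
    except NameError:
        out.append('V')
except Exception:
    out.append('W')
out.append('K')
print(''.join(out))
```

Execution trace: 'E' (inner try body) → 'V' (inner except NameError) → 'K' (after the try/except). Output: EVK

Answer: EVK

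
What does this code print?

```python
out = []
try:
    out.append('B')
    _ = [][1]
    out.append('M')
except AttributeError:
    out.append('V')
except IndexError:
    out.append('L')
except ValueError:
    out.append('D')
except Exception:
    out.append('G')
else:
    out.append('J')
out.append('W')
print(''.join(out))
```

Execution trace: 'B' (try body) → 'L' (except IndexError) → 'W' (after the try/except). Output: BLW

Answer: BLW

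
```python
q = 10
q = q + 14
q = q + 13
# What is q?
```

Trace:
`q = 10` → q = 10
`q = q + 14` → q = 24
`q = q + 13` → q = 37
So q = 37

Answer: 37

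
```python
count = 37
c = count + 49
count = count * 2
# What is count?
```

Trace:
`count = 37` → count = 37
`c = count + 49` → c = 86
`count = count * 2` → count = 74
So count = 74

Answer: 74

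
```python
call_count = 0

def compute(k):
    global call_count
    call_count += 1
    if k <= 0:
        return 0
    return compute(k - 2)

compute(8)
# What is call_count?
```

Linear recursion stepping by 2: 5 calls from k=8 down to ≤0.

Answer: 5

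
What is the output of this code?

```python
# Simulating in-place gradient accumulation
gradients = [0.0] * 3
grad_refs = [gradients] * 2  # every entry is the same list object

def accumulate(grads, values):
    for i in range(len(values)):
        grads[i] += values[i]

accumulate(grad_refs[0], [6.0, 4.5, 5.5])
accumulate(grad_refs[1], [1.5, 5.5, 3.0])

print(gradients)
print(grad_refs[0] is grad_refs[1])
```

Key concept: gradient accumulation aliasing.
Step by step:
`gradients = [0.0] * 3` → gradients = [0.0, 0.0, 0.0]
`grad_refs = [gradients] * 2` → grad_refs = [[0.0, 0.0, 0.0], [0.0, 0.0, 0.0]]
`accumulate(grad_refs[0], [6.0, 4.5, 5.5])` → gradients = [6.0, 4.5, 5.5]; grad_refs = [[6.0, 4.5, 5.5], [6.0, 4.5, 5.5]]
`accumulate(grad_refs[1], [1.5, 5.5, 3.0])` → gradients = [7.5, 10.0, 8.5]; grad_refs = [[7.5, 10.0, 8.5], [7.5, 10.0, 8.5]]
`print(gradients)` → prints [7.5, 10.0, 8.5]
`print(grad_refs[0] is grad_refs[1])` → prints True

Answer:
[7.5, 10.0, 8.5]
True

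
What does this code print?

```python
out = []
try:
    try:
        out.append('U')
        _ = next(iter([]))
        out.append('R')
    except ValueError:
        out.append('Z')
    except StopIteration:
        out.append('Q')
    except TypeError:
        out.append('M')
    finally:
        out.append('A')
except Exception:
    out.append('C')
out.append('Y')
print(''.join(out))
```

Execution trace: 'U' (inner try body) → 'Q' (inner except StopIteration) → 'A' (inner finally) → 'Y' (after the try/except). Output: UQAY

Answer: UQAY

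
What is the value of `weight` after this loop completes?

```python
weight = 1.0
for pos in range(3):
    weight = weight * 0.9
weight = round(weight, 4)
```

Exponential decay: 1.0 * 0.9^3
`weight` takes the values: 1.0 → 0.9 → 0.81 → 0.729

Answer: 0.729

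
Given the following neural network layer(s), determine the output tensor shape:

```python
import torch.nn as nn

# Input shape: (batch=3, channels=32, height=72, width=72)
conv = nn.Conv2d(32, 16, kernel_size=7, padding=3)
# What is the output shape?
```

Input: (3, 32, 72, 72) -> Output: (3, 16, 72, 72)

Answer: (3, 16, 72, 72)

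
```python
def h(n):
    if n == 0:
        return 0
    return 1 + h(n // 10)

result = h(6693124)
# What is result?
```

Count of digits of 6693124: 7

Answer: 7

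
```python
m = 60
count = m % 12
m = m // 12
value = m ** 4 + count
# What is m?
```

Trace:
`m = 60` → m = 60
`count = m % 12` → count = 0
`m = m // 12` → m = 5
`value = m ** 4 + count` → value = 625
So m = 5

Answer: 5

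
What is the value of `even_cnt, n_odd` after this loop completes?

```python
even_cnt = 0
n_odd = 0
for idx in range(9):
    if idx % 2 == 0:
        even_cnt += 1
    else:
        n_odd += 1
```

Count evens and odds in range(9)
`even_cnt, n_odd` takes the values: (0, 0) → (1, 0) → (1, 1) → (2, 1) → (2, 2) → (3, 2) → (3, 3) → (4, 3) → (4, 4) → (5, 4)

Answer: 5, 4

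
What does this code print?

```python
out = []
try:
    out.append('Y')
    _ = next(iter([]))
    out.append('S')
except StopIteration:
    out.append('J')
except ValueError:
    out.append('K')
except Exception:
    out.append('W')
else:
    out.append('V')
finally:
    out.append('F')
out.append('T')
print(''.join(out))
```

Execution trace: 'Y' (try body) → 'J' (except StopIteration) → 'F' (finally) → 'T' (after the try/except). Output: YJFT

Answer: YJFT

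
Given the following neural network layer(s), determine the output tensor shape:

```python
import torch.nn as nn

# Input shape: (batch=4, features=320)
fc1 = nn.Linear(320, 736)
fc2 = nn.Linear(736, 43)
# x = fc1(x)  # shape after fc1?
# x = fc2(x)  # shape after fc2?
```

Input: (4, 320) -> after fc1: (4, 736) -> Output: (4, 43)

Answer: (4, 43)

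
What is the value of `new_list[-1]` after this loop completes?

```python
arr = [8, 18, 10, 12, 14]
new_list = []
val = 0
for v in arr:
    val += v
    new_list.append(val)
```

Cumulative sum ends at 62
`new_list` takes the values: [] → [8] → [8, 26] → [8, 26, 36] → [8, 26, 36, 48] → [8, 26, 36, 48, 62]
So `new_list[-1]` = 62

Answer: 62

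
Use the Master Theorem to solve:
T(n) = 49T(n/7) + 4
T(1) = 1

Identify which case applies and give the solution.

a=49, b=7, f(n)=4. log_7(49) = 2. Since c=0 < 2, Case 1 applies: T(n) = Θ(n^log_b(a)) = O(n^2).

Answer: O(n^2) - Case 1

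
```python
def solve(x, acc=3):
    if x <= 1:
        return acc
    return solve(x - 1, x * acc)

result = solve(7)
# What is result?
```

Accumulator trace (n, acc): (7, 3) -> (6, 21) -> (5, 126) -> (4, 630) -> (3, 2520) -> (2, 7560) -> (1, 15120) -> return 15120

Answer: 15120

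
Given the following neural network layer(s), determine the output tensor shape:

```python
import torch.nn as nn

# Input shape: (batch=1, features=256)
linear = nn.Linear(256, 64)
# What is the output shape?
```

Input: (1, 256) -> Output: (1, 64)

Answer: (1, 64)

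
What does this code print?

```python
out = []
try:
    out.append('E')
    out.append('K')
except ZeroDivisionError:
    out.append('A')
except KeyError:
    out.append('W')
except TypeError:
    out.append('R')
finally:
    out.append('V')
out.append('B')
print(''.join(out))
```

Execution trace: 'E' (try body) → 'K' (try body, no exception) → 'V' (finally) → 'B' (after the try/except). Output: EKVB

Answer: EKVB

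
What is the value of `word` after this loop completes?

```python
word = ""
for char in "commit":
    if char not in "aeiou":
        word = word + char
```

Remove vowels from 'commit'
`word` takes the values: "" → "c" → "cm" → "cmm" → "cmmt"

Answer: "cmmt"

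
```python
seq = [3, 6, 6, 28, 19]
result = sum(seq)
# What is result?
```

Trace:
`seq = [3, 6, 6, 28, 19]` → seq = [3, 6, 6, 28, 19]
`result = sum(seq)` → result = 62
So result = 62

Answer: 62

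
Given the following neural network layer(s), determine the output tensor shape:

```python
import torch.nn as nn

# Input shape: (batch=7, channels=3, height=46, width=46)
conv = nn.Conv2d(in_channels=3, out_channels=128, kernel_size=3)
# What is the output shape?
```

Input: (7, 3, 46, 46) -> Output: (7, 128, 44, 44)

Answer: (7, 128, 44, 44)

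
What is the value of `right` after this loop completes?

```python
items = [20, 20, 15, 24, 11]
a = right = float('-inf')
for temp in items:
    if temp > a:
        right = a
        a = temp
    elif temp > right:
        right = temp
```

Second largest (with repeats) in [20, 20, 15, 24, 11]
`right` takes the values: -inf → 20

Answer: 20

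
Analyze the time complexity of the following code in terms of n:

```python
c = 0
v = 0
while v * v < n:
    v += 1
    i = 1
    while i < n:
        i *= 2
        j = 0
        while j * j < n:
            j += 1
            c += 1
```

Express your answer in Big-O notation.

Each loop level contributes: √n × log n × √n. Multiplying the contributions gives O(n log n).

Answer: O(n log n)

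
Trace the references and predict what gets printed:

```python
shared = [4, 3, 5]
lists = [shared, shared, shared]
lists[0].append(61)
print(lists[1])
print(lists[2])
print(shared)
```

Key concept: list of same reference.
Step by step:
`shared = [4, 3, 5]` → shared = [4, 3, 5]
`lists = [shared, shared, shared]` → lists = [[4, 3, 5], [4, 3, 5], [4, 3, 5]]
`lists[0].append(61)` → shared = [4, 3, 5, 61]; lists = [[4, 3, 5, 61], [4, 3, 5, 61], [4, 3, 5, 61]]
`print(lists[1])` → prints [4, 3, 5, 61]
`print(lists[2])` → prints [4, 3, 5, 61]
`print(shared)` → prints [4, 3, 5, 61]

Answer:
[4, 3, 5, 61]
[4, 3, 5, 61]
[4, 3, 5, 61]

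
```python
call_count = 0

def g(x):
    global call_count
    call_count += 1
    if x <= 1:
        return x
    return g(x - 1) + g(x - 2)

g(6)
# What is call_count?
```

Calls(x) = 1 + Calls(x-1) + Calls(x-2); Calls(0)=Calls(1)=1. For x=6 this gives 25.

Answer: 25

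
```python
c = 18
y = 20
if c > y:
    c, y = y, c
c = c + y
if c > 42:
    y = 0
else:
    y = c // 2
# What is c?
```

Trace:
`c = 18` → c = 18
`y = 20` → y = 20
`if c > y: ...` → c > y is False → no variable changes
`c = c + y` → c = 38
`if c > 42: ...` → c > 42 is False, take else branch → y = 19
So c = 38

Answer: 38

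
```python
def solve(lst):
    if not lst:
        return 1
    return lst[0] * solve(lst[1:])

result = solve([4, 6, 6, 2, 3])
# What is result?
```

Product over [4, 6, 6, 2, 3] = 4 * 6 * 6 * 2 * 3 = 864

Answer: 864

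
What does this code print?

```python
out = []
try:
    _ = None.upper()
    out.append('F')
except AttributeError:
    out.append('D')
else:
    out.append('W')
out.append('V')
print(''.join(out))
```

Execution trace: 'D' (except AttributeError) → 'V' (after the try/except). Output: DV

Answer: DV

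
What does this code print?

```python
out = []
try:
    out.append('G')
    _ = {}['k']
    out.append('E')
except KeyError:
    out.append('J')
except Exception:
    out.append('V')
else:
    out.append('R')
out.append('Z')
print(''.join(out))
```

Execution trace: 'G' (try body) → 'J' (except KeyError) → 'Z' (after the try/except). Output: GJZ

Answer: GJZ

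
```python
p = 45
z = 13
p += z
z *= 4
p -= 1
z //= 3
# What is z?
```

Trace:
`p = 45` → p = 45
`z = 13` → z = 13
`p += z` → p = 58
`z *= 4` → z = 52
`p -= 1` → p = 57
`z //= 3` → z = 17
So z = 17

Answer: 17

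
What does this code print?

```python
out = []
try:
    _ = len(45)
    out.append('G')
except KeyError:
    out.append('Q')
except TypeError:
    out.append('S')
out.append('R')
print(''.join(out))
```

Execution trace: 'S' (except TypeError) → 'R' (after the try/except). Output: SR

Answer: SR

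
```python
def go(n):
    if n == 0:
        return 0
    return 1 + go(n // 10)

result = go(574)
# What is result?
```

Count of digits of 574: 3

Answer: 3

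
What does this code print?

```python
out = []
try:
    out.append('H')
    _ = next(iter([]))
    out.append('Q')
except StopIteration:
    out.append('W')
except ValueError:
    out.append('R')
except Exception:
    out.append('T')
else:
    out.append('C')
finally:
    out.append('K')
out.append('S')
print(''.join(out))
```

Execution trace: 'H' (try body) → 'W' (except StopIteration) → 'K' (finally) → 'S' (after the try/except). Output: HWKS

Answer: HWKS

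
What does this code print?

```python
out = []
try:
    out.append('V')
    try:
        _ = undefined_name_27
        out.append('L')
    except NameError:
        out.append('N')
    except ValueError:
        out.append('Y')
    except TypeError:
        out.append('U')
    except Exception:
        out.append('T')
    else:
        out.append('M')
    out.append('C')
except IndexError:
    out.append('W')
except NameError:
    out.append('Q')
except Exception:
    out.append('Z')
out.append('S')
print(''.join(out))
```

Execution trace: 'V' (try body) → 'N' (inner except NameError) → 'C' (try body, no exception) → 'S' (after the try/except). Output: VNCS

Answer: VNCS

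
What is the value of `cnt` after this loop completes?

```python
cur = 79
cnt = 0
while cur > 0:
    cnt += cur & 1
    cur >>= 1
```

Count set bits in 79 (binary: 0b1001111)
`cnt` takes the values: 0 → 1 → 2 → 3 → 4 → 5

Answer: 5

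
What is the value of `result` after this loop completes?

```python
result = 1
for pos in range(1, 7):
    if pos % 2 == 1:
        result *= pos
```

Product of odd numbers 1 to 6
`result` takes the values: 1 → 3 → 15

Answer: 15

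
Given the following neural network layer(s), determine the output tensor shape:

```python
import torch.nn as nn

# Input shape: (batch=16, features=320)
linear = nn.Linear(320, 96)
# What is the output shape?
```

Input: (16, 320) -> Output: (16, 96)

Answer: (16, 96)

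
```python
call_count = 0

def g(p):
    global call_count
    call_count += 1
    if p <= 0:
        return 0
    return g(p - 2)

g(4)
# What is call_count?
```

Linear recursion stepping by 2: 3 calls from p=4 down to ≤0.

Answer: 3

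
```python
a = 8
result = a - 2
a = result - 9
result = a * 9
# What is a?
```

Trace:
`a = 8` → a = 8
`result = a - 2` → result = 6
`a = result - 9` → a = -3
`result = a * 9` → result = -27
So a = -3

Answer: -3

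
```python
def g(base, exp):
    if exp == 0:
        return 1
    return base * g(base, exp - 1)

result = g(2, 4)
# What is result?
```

g(2, 4) = 2 * 2 * 2 * 2 = 16

Answer: 16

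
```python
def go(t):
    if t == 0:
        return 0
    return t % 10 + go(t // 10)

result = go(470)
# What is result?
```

Sum of digits of 470: 0 + 7 + 4 = 11

Answer: 11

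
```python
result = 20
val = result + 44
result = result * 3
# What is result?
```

Trace:
`result = 20` → result = 20
`val = result + 44` → val = 64
`result = result * 3` → result = 60
So result = 60

Answer: 60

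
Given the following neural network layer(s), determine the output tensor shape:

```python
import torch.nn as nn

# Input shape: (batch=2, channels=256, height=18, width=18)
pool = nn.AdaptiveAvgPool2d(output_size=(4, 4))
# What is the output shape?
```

Input: (2, 256, 18, 18) -> Output: (2, 256, 4, 4)

Answer: (2, 256, 4, 4)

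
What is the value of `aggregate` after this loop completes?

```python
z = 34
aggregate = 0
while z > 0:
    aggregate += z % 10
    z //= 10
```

Sum digits of 34
`aggregate` takes the values: 0 → 4 → 7

Answer: 7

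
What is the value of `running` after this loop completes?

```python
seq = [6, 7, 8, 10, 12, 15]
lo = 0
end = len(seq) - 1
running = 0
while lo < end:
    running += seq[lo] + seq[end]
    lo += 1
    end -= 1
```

Sum of pairs from ends
`running` takes the values: 0 → 21 → 40 → 58

Answer: 58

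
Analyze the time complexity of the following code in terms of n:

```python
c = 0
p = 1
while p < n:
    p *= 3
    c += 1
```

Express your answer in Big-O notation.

Each loop level contributes: log n. Multiplying the contributions gives O(log n).

Answer: O(log n)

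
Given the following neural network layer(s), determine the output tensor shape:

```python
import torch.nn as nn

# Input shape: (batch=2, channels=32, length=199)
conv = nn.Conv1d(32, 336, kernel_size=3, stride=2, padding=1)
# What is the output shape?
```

Input: (2, 32, 199) -> Output: (2, 336, 100)

Answer: (2, 336, 100)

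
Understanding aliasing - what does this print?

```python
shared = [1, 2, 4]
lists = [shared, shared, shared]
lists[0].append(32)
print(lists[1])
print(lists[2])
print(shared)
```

Key concept: list of same reference.
Step by step:
`shared = [1, 2, 4]` → shared = [1, 2, 4]
`lists = [shared, shared, shared]` → lists = [[1, 2, 4], [1, 2, 4], [1, 2, 4]]
`lists[0].append(32)` → shared = [1, 2, 4, 32]; lists = [[1, 2, 4, 32], [1, 2, 4, 32], [1, 2, 4, 32]]
`print(lists[1])` → prints [1, 2, 4, 32]
`print(lists[2])` → prints [1, 2, 4, 32]
`print(shared)` → prints [1, 2, 4, 32]

Answer:
[1, 2, 4, 32]
[1, 2, 4, 32]
[1, 2, 4, 32]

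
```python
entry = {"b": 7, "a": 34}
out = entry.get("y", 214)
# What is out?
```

Trace:
`entry = {"b": 7, "a": 34}` → entry = {'b': 7, 'a': 34}
`out = entry.get("y", 214)` → out = 214
So out = 214

Answer: 214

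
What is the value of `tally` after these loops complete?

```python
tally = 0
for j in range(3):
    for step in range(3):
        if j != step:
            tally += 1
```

3² - 3 (exclude diagonal)
`tally` takes the values: 0 → 1 → 2 → 3 → 4 → 5 → 6

Answer: 6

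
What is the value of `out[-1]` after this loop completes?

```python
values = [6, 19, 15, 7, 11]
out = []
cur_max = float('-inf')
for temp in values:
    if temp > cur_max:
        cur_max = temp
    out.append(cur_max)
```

Running max ends at 19
`out` takes the values: [] → [6] → [6, 19] → [6, 19, 19] → [6, 19, 19, 19] → [6, 19, 19, 19, 19]
So `out[-1]` = 19

Answer: 19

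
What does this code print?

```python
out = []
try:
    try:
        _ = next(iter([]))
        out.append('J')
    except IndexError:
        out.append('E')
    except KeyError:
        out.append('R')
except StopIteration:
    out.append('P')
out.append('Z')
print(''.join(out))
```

Execution trace: 'P' (outer except StopIteration) → 'Z' (after the try/except). Output: PZ

Answer: PZ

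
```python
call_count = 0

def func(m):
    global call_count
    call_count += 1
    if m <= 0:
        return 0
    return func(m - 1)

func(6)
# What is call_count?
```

Linear recursion stepping by 1: 7 calls from m=6 down to ≤0.

Answer: 7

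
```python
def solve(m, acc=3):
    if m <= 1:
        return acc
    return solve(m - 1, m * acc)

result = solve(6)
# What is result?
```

Accumulator trace (n, acc): (6, 3) -> (5, 18) -> (4, 90) -> (3, 360) -> (2, 1080) -> (1, 2160) -> return 2160

Answer: 2160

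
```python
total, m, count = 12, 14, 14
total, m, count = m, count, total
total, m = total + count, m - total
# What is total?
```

Trace:
`total, m, count = 12, 14, 14` → total = 12; m = 14; count = 14
`total, m, count = m, count, total` → total = 14; m = 14; count = 12
`total, m = total + count, m - total` → total = 26; m = 0
So total = 26

Answer: 26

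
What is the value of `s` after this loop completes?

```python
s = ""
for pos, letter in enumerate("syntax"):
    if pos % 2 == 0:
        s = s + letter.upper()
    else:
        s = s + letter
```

Uppercase even positions in 'syntax'
`s` takes the values: "" → "S" → "Sy" → "SyN" → "SyNt" → "SyNtA" → "SyNtAx"

Answer: "SyNtAx"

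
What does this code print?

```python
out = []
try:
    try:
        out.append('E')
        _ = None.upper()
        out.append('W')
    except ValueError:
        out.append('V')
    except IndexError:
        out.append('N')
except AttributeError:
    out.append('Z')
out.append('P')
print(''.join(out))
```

Execution trace: 'E' (try body) → 'Z' (outer except AttributeError) → 'P' (after the try/except). Output: EZP

Answer: EZP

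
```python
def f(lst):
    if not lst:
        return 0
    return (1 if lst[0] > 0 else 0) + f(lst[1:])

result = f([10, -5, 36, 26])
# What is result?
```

Count of positive elements in [10, -5, 36, 26] = 3

Answer: 3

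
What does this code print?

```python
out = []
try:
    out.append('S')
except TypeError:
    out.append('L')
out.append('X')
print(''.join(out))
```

Execution trace: 'S' (try body, no exception) → 'X' (after the try/except). Output: SX

Answer: SX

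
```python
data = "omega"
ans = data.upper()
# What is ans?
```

Trace:
`data = "omega"` → data = 'omega'
`ans = data.upper()` → ans = 'OMEGA'
So ans = 'OMEGA'

Answer: 'OMEGA'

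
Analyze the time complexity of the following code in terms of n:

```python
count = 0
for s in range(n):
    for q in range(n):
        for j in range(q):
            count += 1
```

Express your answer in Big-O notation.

Each loop level contributes: n × n × n. Multiplying the contributions gives O(n^3).

Answer: O(n^3)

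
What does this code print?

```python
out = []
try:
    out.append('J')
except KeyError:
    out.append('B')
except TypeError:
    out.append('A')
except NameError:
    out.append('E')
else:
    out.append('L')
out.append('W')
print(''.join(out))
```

Execution trace: 'J' (try body, no exception) → 'L' (else) → 'W' (after the try/except). Output: JLW

Answer: JLW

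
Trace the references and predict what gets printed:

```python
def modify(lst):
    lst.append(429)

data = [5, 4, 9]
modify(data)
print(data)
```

Key concept: function modifies passed list.
Step by step:
`data = [5, 4, 9]` → data = [5, 4, 9]
`modify(data)` → data = [5, 4, 9, 429]
`print(data)` → prints [5, 4, 9, 429]

Answer: [5, 4, 9, 429]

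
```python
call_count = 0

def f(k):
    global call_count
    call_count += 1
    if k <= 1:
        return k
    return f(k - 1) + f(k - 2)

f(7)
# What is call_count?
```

Calls(k) = 1 + Calls(k-1) + Calls(k-2); Calls(0)=Calls(1)=1. For k=7 this gives 41.

Answer: 41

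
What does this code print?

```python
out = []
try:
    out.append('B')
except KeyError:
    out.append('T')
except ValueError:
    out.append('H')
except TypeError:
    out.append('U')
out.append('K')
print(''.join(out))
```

Execution trace: 'B' (try body, no exception) → 'K' (after the try/except). Output: BK

Answer: BK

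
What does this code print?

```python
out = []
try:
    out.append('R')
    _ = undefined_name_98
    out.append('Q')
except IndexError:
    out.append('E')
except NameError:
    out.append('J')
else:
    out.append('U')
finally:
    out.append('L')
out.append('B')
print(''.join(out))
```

Execution trace: 'R' (try body) → 'J' (except NameError) → 'L' (finally) → 'B' (after the try/except). Output: RJLB

Answer: RJLB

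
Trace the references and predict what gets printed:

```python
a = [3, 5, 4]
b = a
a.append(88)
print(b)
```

Key concept: basic list aliasing.
Step by step:
`a = [3, 5, 4]` → a = [3, 5, 4]
`b = a` → b = [3, 5, 4] (same object as a)
`a.append(88)` → a = [3, 5, 4, 88] (same object as b); b = [3, 5, 4, 88] (same object as a)
`print(b)` → prints [3, 5, 4, 88]

Answer: [3, 5, 4, 88]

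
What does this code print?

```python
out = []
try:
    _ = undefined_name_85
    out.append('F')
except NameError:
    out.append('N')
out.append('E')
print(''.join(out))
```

Execution trace: 'N' (except NameError) → 'E' (after the try/except). Output: NE

Answer: NE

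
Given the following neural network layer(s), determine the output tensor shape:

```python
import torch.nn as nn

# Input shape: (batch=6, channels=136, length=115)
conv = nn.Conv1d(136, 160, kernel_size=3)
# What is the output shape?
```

Input: (6, 136, 115) -> Output: (6, 160, 113)

Answer: (6, 160, 113)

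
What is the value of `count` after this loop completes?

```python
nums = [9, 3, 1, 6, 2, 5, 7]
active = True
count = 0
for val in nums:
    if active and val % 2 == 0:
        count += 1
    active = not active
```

Count even values at even positions
`count` takes the values: 0 → 1

Answer: 1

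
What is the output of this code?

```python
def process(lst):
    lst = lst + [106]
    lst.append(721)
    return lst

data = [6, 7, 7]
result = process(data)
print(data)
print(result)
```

Key concept: rebinding parameter vs mutation.
Step by step:
`data = [6, 7, 7]` → data = [6, 7, 7]
`result = process(data)` → result = [6, 7, 7, 106, 721]
`print(data)` → prints [6, 7, 7]
`print(result)` → prints [6, 7, 7, 106, 721]

Answer:
[6, 7, 7]
[6, 7, 7, 106, 721]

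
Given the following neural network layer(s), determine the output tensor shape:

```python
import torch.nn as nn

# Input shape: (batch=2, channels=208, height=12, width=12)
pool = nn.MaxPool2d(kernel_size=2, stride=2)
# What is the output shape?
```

Input: (2, 208, 12, 12) -> Output: (2, 208, 6, 6)

Answer: (2, 208, 6, 6)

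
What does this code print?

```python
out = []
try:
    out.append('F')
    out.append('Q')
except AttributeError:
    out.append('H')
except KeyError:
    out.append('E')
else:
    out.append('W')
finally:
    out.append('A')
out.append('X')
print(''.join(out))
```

Execution trace: 'F' (try body) → 'Q' (try body, no exception) → 'W' (else) → 'A' (finally) → 'X' (after the try/except). Output: FQWAX

Answer: FQWAX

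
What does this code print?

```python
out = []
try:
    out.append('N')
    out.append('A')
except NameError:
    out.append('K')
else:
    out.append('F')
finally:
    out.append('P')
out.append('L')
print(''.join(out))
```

Execution trace: 'N' (try body) → 'A' (try body, no exception) → 'F' (else) → 'P' (finally) → 'L' (after the try/except). Output: NAFPL

Answer: NAFPL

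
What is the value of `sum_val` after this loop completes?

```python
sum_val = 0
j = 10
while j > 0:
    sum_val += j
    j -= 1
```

Sum 10 down to 1
`sum_val` takes the values: 0 → 10 → 19 → 27 → 34 → 40 → 45 → 49 → 52 → 54 → 55

Answer: 55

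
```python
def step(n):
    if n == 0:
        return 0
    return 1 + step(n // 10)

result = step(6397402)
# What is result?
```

Count of digits of 6397402: 7

Answer: 7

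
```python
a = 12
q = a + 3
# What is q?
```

Trace:
`a = 12` → a = 12
`q = a + 3` → q = 15
So q = 15

Answer: 15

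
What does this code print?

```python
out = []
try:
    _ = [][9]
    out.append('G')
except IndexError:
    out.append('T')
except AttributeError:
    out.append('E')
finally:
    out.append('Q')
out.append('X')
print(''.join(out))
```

Execution trace: 'T' (except IndexError) → 'Q' (finally) → 'X' (after the try/except). Output: TQX

Answer: TQX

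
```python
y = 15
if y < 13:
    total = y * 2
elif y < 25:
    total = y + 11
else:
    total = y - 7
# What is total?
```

Trace:
`y = 15` → y = 15
`if y < 13: ...` → y < 13 is False, y < 25 is True → total = 26
So total = 26

Answer: 26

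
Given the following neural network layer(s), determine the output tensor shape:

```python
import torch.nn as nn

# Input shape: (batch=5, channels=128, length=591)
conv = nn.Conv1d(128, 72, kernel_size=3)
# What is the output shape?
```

Input: (5, 128, 591) -> Output: (5, 72, 589)

Answer: (5, 72, 589)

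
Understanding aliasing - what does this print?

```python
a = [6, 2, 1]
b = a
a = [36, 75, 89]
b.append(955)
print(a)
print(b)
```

Key concept: rebinding vs mutation: a is rebound to a new list, b still points at the original.
Step by step:
`a = [6, 2, 1]` → a = [6, 2, 1]
`b = a` → b = [6, 2, 1] (same object as a)
`a = [36, 75, 89]` → a = [36, 75, 89]
`b.append(955)` → b = [6, 2, 1, 955]
`print(a)` → prints [36, 75, 89]
`print(b)` → prints [6, 2, 1, 955]

Answer:
[36, 75, 89]
[6, 2, 1, 955]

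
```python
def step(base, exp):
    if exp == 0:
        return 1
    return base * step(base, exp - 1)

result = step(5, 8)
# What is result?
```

step(5, 8) = 5 * 5 * 5 * 5 * 5 * 5 * 5 * 5 = 390625

Answer: 390625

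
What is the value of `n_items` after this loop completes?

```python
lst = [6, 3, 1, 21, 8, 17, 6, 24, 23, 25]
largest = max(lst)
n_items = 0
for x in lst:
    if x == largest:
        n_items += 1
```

Count of max value 25 in [6, 3, 1, 21, 8, 17, 6, 24, 23, 25]
`n_items` takes the values: 0 → 1

Answer: 1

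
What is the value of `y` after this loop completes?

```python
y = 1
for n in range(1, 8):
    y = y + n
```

Start at 1, add 1 through 7
`y` takes the values: 1 → 2 → 4 → 7 → 11 → 16 → 22 → 29

Answer: 29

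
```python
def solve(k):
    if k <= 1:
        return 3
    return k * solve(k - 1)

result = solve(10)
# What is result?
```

solve(10) = 10 * 9 * 8 * 7 * 6 * 5 * 4 * 3 * 2 * 3 = 10886400

Answer: 10886400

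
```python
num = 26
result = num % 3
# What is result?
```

Trace:
`num = 26` → num = 26
`result = num % 3` → result = 2
So result = 2

Answer: 2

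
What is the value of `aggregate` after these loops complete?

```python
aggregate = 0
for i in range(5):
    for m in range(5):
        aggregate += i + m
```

Sum of all i+m for i,m in 5x5
`aggregate` takes the values: 0 → 1 → 3 → 6 → 10 → 11 → 13 → 16 → 20 → 25 → 27 → 30 → 34 → 39 → 45 → 48 → 52 → 57 → 63 → 70 → 74 → 79 → 85 → 92 → 100

Answer: 100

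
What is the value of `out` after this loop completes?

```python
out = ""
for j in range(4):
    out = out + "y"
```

Repeat 'y' 4 times
`out` takes the values: "" → "y" → "yy" → "yyy" → "yyyy"

Answer: "yyyy"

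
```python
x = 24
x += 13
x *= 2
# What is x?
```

Trace:
`x = 24` → x = 24
`x += 13` → x = 37
`x *= 2` → x = 74
So x = 74

Answer: 74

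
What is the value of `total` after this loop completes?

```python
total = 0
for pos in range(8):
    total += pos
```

Sum of 0 to 7 = 28
`total` takes the values: 0 → 1 → 3 → 6 → 10 → 15 → 21 → 28

Answer: 28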